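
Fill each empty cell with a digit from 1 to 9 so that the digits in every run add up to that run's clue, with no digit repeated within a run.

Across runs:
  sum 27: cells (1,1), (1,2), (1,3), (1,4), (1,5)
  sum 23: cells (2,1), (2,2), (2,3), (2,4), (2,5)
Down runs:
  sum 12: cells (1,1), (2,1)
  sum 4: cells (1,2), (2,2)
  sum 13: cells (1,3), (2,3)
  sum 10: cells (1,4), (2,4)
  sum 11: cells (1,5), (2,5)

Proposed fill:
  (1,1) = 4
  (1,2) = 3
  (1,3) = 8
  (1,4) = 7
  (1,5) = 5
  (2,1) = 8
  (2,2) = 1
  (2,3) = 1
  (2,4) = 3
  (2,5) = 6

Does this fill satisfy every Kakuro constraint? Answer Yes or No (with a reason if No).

No — the across run (2,1)–(2,5) sums to 19, not 23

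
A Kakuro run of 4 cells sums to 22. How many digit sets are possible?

11

4 distinct digits from 1–9 sum between 10 and 30.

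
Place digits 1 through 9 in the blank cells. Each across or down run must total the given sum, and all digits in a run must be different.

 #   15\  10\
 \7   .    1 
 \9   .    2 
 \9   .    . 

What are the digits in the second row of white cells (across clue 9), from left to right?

7, 2

R1C1 = 7 − 1 = 6 completes the 7 across.
R2C1 = 9 − 2 = 7 completes the 9 across.
R3C1 = 15 − 13 = 2 completes the 15 down.
R3C2 = 9 − 2 = 7 completes the 9 across.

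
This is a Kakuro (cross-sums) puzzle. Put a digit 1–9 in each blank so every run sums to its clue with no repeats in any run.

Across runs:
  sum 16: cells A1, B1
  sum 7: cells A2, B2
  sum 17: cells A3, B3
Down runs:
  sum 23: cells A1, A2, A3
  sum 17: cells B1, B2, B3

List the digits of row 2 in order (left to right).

6 1

16 in 2 cells must be {7,9}; 17 in 2 cells must be {8,9}; 23 in 3 cells must be {6,8,9}.
The 16 across and the 23 down share only 9, so A1 = 9.
B1 = 16 − 9 = 7 completes the 16 across.
Given what's placed, A2 must be 6 to fit the 7 across and 23 down.
B2 = 7 − 6 = 1 completes the 7 across.
A3 = 23 − 15 = 8 completes the 23 down.
B3 = 17 − 8 = 9 completes the 17 across.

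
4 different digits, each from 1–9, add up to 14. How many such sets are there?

4 distinct digits from 1–9 sum between 10 and 30.
Enumerating: {1,2,3,8}, {1,2,4,7}, {1,2,5,6}, {1,3,4,6}, {2,3,4,5}.

5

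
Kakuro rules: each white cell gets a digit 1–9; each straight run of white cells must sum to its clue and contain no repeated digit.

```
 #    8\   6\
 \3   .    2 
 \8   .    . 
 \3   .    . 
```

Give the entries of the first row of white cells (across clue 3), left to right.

3 in 2 cells must be {1,2}; 6 in 3 cells must be {1,2,3}.
R1C1 = 3 − 2 = 1 completes the 3 across.
Given what's placed, R3C1 must be 2 to fit the 3 across and 8 down.
R3C2 = 3 − 2 = 1 completes the 3 across.
R2C1 = 8 − 3 = 5 completes the 8 down.
R2C2 = 8 − 5 = 3 completes the 8 across.

1, 2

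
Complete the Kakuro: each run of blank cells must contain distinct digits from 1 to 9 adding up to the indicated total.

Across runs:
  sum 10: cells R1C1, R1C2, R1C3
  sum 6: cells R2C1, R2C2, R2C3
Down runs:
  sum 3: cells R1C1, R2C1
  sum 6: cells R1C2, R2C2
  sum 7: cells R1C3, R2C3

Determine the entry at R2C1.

2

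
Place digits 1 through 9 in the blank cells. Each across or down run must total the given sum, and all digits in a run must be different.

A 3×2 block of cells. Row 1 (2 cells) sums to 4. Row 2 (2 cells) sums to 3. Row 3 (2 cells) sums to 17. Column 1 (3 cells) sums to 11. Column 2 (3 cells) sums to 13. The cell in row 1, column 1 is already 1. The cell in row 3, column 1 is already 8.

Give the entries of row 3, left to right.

8 9

4 in 2 cells must be {1,3}; 3 in 2 cells must be {1,2}; 17 in 2 cells must be {8,9}.
(1,2) = 4 − 1 = 3 completes the 4 across.
(2,1) = 11 − 9 = 2 completes the 11 down.
(2,2) = 3 − 2 = 1 completes the 3 across.
(3,2) = 17 − 8 = 9 completes the 17 across.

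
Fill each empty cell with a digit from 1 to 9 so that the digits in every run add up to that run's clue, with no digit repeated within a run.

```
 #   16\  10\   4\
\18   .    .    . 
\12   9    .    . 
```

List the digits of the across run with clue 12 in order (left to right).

16 in 2 cells must be {7,9}; 4 in 2 cells must be {1,3}.
R1C1 = 16 − 9 = 7 completes the 16 down.
Given what's placed, R1C3 must be 3 to fit the 18 across and 4 down.
R2C3 = 4 − 3 = 1 completes the 4 down.
R1C2 = 18 − 10 = 8 completes the 18 across.
R2C2 = 12 − 10 = 2 completes the 12 across.

9 2 1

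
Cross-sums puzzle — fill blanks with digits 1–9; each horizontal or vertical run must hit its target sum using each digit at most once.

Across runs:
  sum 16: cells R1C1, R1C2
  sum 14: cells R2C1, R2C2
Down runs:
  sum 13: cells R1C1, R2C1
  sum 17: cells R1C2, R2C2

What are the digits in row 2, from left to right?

16 in 2 cells must be {7,9}; 17 in 2 cells must be {8,9}.
The 16 across and the 17 down share only 9, so R1C2 = 9.
R2C2 = 17 − 9 = 8 completes the 17 down.
R1C1 = 16 − 9 = 7 completes the 16 across.
R2C1 = 14 − 8 = 6 completes the 14 across.

6, 8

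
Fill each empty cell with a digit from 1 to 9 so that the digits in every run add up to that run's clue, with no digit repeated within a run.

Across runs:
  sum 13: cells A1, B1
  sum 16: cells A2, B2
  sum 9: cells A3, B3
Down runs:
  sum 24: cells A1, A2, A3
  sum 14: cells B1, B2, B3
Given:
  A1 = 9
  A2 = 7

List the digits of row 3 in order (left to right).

16 in 2 cells must be {7,9}; 24 in 3 cells must be {7,8,9}.
B1 = 13 − 9 = 4 completes the 13 across.
B2 = 16 − 7 = 9 completes the 16 across.
A3 = 24 − 16 = 8 completes the 24 down.
B3 = 9 − 8 = 1 completes the 9 across.

8 1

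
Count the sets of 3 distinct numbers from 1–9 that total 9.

3 distinct digits from 1–9 sum between 6 and 24.
Enumerating: {1,2,6}, {1,3,5}, {2,3,4}.

3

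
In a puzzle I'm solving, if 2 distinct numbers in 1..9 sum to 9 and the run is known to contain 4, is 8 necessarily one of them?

No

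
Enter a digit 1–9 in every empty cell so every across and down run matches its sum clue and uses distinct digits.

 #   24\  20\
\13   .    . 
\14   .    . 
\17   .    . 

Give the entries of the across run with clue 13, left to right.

7, 6

17 in 2 cells must be {8,9}; 24 in 3 cells must be {7,8,9}.
Nothing is forced directly, so branch on R2C1, whose candidates are 8 or 9. If R2C1 = 8: that forces R2C2 = 6, R3C1 = 9, after which R3C2 would have to be in {8} for the 17 across but in {5,9} for the 20 down — contradiction. So R2C1 = 9.
R2C2 = 14 − 9 = 5 completes the 14 across.
Given what's placed, R3C1 must be 8 to fit the 17 across and 24 down.
R3C2 = 17 − 8 = 9 completes the 17 across.
R1C1 = 24 − 17 = 7 completes the 24 down.
R1C2 = 13 − 7 = 6 completes the 13 across.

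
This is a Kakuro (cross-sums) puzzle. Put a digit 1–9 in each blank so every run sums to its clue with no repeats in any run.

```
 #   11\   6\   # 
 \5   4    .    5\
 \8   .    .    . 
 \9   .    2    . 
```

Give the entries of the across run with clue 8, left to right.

6 in 3 cells must be {1,2,3}.
R1C2 = 5 − 4 = 1 completes the 5 across.
R2C2 = 6 − 3 = 3 completes the 6 down.
Given what's placed, R2C1 must be 1 to fit the 8 across and 11 down.
R2C3 = 8 − 4 = 4 completes the 8 across.
R3C1 = 11 − 5 = 6 completes the 11 down.
R3C3 = 9 − 8 = 1 completes the 9 across.

1 3 4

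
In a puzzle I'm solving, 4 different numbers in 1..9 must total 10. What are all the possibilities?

4 distinct digits from 1–9 sum between 10 and 30.
Only one set works: {1,2,3,4}.

{1,2,3,4}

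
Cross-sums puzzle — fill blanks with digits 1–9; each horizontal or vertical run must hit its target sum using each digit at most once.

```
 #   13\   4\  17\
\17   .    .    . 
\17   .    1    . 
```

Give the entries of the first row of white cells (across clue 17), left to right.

6 3 8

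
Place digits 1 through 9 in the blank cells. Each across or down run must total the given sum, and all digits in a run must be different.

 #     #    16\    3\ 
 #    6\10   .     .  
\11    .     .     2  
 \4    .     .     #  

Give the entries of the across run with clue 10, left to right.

4 in 2 cells must be {1,3}; 3 in 2 cells must be {1,2}.
R1C3 = 3 − 2 = 1 completes the 3 down.
The 4 across and the 6 down share only 1, so R3C1 = 1.
R3C2 = 4 − 1 = 3 completes the 4 across.
R1C2 = 10 − 1 = 9 completes the 10 across.
R2C1 = 6 − 1 = 5 completes the 6 down.
R2C2 = 11 − 7 = 4 completes the 11 across.

9, 1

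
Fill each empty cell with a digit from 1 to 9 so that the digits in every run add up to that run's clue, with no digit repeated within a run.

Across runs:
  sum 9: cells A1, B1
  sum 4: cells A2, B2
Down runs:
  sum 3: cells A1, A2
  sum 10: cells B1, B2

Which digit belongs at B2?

3

4 in 2 cells must be {1,3}; 3 in 2 cells must be {1,2}.
The 4 across and the 3 down share only 1, so A2 = 1.
B2 = 4 − 1 = 3 completes the 4 across.
A1 = 3 − 1 = 2 completes the 3 down.
B1 = 9 − 2 = 7 completes the 9 across.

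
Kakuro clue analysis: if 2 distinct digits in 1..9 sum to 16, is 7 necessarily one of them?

Yes

The only way to make 16 from 2 distinct digits is {7,9}, which contains 7.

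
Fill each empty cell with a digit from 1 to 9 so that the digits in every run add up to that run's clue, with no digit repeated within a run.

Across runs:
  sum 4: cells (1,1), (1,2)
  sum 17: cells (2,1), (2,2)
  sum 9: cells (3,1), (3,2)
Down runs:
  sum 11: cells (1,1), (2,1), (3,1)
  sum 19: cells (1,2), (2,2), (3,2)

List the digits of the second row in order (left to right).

4 in 2 cells must be {1,3}; 17 in 2 cells must be {8,9}.
The 4 across and the 19 down share only 3, so (1,2) = 3.
The 17 across and the 11 down share only 8, so (2,1) = 8.
(2,2) = 17 − 8 = 9 completes the 17 across.
(3,2) = 19 − 12 = 7 completes the 19 down.
(1,1) = 4 − 3 = 1 completes the 4 across.
(3,1) = 9 − 7 = 2 completes the 9 across.

8 9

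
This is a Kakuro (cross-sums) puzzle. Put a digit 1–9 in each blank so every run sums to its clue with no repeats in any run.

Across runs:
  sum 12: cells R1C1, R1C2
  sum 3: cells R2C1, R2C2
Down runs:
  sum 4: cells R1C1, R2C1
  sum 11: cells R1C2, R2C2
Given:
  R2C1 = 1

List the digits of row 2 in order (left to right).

3 in 2 cells must be {1,2}; 4 in 2 cells must be {1,3}.
R1C1 = 4 − 1 = 3 completes the 4 down.
R1C2 = 12 − 3 = 9 completes the 12 across.
R2C2 = 3 − 1 = 2 completes the 3 across.

1 2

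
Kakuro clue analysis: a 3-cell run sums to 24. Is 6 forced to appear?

No

The only way to make 24 from 3 distinct digits is {7,8,9}, which does not contain 6.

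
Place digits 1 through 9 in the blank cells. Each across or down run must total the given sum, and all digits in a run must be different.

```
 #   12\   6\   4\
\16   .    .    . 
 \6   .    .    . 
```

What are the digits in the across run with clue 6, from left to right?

3, 2, 1

6 in 3 cells must be {1,2,3}; 4 in 2 cells must be {1,3}.
The 6 across and the 12 down share only 3, so R2C1 = 3.
Given what's placed, R2C3 must be 1 to fit the 6 across and 4 down.
R1C1 = 12 − 3 = 9 completes the 12 down.
R1C3 = 4 − 1 = 3 completes the 4 down.
R2C2 = 6 − 4 = 2 completes the 6 across.
R1C2 = 16 − 12 = 4 completes the 16 across.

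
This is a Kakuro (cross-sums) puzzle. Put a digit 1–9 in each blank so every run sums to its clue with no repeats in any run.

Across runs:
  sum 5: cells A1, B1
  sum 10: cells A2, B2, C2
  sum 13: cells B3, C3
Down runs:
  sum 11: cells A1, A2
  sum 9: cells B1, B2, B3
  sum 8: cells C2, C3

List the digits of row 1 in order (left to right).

Nothing is forced directly, so branch on B3, whose candidates are 4 or 5 or 6. If B3 = 4: then C3 would have to be in {9} for the 13 across but in {1,2,3,5,6,7} for the 8 down — contradiction. If B3 = 5: then C3 would have to be in {8} for the 13 across but in {1,2,3,5,6,7} for the 8 down — contradiction. So B3 = 6.
C3 = 13 − 6 = 7 completes the 13 across.
C2 = 8 − 7 = 1 completes the 8 down.
B2 = 2: the only remaining digit allowed by both the 10 across and the 9 down.
B1 = 9 − 8 = 1 completes the 9 down.
A2 = 10 − 3 = 7 completes the 10 across.
A1 = 5 − 1 = 4 completes the 5 across.

4, 1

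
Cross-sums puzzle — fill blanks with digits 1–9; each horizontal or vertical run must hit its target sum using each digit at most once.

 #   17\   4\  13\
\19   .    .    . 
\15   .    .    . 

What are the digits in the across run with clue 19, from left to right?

17 in 2 cells must be {8,9}; 4 in 2 cells must be {1,3}.
The 19 across and the 4 down share only 3, so R1C2 = 3.
R2C2 = 4 − 3 = 1 completes the 4 down.
Given what's placed, R1C1 must be 9 to fit the 19 across and 17 down.
R1C3 = 19 − 12 = 7 completes the 19 across.
R2C1 = 17 − 9 = 8 completes the 17 down.
R2C3 = 15 − 9 = 6 completes the 15 across.

9 3 7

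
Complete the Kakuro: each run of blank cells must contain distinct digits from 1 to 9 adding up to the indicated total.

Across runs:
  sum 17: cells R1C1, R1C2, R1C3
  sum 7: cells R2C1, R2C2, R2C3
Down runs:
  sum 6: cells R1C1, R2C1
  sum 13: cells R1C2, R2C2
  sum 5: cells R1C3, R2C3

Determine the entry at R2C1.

7 in 3 cells must be {1,2,4}.
The 7 across and the 13 down share only 4, so R2C2 = 4.
R1C2 = 13 − 4 = 9 completes the 13 down.
Nothing is forced directly, so branch on R2C1, whose candidates are 1 or 2. If R2C1 = 2: then R1C1 would have to be in {1,2,3,5,6,7} for the 17 across but in {4} for the 6 down — contradiction. So R2C1 = 1.
R1C1 = 6 − 1 = 5 completes the 6 down.
R1C3 = 17 − 14 = 3 completes the 17 across.
R2C3 = 7 − 5 = 2 completes the 7 across.

1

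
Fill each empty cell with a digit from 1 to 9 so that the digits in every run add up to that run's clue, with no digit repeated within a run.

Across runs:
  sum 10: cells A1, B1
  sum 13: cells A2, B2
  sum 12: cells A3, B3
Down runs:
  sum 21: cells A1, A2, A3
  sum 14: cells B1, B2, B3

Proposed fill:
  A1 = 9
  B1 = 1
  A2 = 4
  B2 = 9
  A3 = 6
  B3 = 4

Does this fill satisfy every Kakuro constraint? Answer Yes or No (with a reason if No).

No — the across run A3–B3 sums to 10, not 12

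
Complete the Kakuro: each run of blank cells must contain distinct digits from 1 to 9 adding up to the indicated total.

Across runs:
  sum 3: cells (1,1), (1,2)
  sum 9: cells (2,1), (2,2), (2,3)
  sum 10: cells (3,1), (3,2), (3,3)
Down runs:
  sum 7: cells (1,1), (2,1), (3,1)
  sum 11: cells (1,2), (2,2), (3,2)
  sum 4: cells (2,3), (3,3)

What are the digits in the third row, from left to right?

4, 5, 1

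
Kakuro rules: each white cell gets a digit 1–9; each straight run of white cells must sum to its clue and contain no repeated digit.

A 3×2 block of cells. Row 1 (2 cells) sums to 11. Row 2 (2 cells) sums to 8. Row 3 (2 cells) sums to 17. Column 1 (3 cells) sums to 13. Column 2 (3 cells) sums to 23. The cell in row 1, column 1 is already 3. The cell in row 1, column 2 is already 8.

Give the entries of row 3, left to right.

8 9

17 in 2 cells must be {8,9}; 23 in 3 cells must be {6,8,9}.
(2,2) = 6: the only remaining digit allowed by both the 8 across and the 23 down.
(3,2) = 23 − 14 = 9 completes the 23 down.
(2,1) = 8 − 6 = 2 completes the 8 across.
(3,1) = 17 − 9 = 8 completes the 17 across.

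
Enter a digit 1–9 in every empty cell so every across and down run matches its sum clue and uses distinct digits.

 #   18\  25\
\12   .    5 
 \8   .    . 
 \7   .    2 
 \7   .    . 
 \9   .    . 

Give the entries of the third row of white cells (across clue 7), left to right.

R1C1 = 12 − 5 = 7 completes the 12 across.
R3C1 = 7 − 2 = 5 completes the 7 across.
No cell is forced outright now. R4C1 can only be 1 or 2 or 3 (the digits allowed by both its 7 across and its 18 down). If R4C1 = 1: that forces R4C2 = 6, R2C2 = 3, after which R5C2 would have to be in {1,2,3,4,5,6,7,8} for the 9 across but in {9} for the 25 down — contradiction. If R4C1 = 2: then R4C2 would have to be in {5} for the 7 across but in {1,3,4,6,7,8,9} for the 25 down — contradiction. So R4C1 = 3.
R4C2 = 7 − 3 = 4 completes the 7 across.
R2C2 = 6: the only remaining digit allowed by both the 8 across and the 25 down.
R5C2 = 25 − 17 = 8 completes the 25 down.
R2C1 = 8 − 6 = 2 completes the 8 across.
R5C1 = 9 − 8 = 1 completes the 9 across.

5, 2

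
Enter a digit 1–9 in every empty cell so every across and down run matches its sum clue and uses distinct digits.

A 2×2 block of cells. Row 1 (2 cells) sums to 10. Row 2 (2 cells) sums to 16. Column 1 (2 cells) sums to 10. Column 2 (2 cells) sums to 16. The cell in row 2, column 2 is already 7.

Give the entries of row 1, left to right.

16 in 2 cells must be {7,9}.
(1,2) = 16 − 7 = 9 completes the 16 down.
(2,1) = 16 − 7 = 9 completes the 16 across.
(1,1) = 10 − 9 = 1 completes the 10 across.

1 9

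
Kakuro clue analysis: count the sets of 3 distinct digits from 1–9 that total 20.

3 distinct digits from 1–9 sum between 6 and 24.
Enumerating: {3,8,9}, {4,7,9}, {5,6,9}, {5,7,8}.

4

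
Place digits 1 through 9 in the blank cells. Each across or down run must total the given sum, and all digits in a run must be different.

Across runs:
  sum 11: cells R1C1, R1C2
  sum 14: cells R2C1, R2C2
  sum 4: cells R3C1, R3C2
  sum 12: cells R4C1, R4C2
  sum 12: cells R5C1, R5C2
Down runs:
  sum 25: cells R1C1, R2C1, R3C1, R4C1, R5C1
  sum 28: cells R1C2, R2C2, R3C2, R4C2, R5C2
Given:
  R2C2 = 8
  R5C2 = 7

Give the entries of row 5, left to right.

5 7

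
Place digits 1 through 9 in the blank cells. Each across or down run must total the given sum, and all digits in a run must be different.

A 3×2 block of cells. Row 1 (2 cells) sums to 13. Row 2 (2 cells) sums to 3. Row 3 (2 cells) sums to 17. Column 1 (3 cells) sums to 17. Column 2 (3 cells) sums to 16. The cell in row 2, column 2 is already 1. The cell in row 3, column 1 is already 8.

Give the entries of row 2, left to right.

3 in 2 cells must be {1,2}; 17 in 2 cells must be {8,9}.
(2,1) = 3 − 1 = 2 completes the 3 across.
(3,2) = 17 − 8 = 9 completes the 17 across.
(1,1) = 17 − 10 = 7 completes the 17 down.
(1,2) = 13 − 7 = 6 completes the 13 across.

2 1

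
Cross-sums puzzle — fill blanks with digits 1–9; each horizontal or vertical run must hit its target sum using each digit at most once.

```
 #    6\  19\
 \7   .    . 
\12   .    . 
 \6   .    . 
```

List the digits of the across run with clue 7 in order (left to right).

1, 6

6 in 3 cells must be {1,2,3}.
The 12 across and the 6 down share only 3, so R2C1 = 3.
R2C2 = 12 − 3 = 9 completes the 12 across.
Nothing is forced directly, so branch on R1C1, whose candidates are 1 or 2. If R1C1 = 2: then R1C2 would have to be in {5} for the 7 across but in {2,3,4,6,7,8} for the 19 down — contradiction. So R1C1 = 1.
R1C2 = 7 − 1 = 6 completes the 7 across.
R3C1 = 6 − 4 = 2 completes the 6 down.
R3C2 = 6 − 2 = 4 completes the 6 across.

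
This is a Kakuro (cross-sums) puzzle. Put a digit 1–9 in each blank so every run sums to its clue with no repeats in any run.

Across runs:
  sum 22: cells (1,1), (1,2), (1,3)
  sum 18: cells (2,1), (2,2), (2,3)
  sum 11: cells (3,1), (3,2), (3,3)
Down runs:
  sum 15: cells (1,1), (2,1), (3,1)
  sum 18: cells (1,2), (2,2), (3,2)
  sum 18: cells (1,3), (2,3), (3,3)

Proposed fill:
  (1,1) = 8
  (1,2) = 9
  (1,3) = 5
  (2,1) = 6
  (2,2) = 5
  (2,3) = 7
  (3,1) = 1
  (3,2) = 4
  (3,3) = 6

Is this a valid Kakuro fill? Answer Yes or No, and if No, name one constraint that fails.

Across: 8+9+5=22; 6+5+7=18; 1+4+6=11. Down: 8+6+1=15; 9+5+4=18; 5+7+6=18. No digit repeats within any run.

Yes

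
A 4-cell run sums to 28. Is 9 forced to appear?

Yes

Every partition of 28 into 4 distinct digits includes 9: {4,7,8,9}, {5,6,8,9}.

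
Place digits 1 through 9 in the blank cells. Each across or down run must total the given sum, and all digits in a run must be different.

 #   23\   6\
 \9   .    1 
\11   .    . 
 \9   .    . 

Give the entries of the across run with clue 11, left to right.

9 2

23 in 3 cells must be {6,8,9}; 6 in 3 cells must be {1,2,3}.
R1C1 = 9 − 1 = 8 completes the 9 across.
R3C1 = 6: the only remaining digit allowed by both the 9 across and the 23 down.
R3C2 = 9 − 6 = 3 completes the 9 across.
R2C1 = 23 − 14 = 9 completes the 23 down.
R2C2 = 11 − 9 = 2 completes the 11 across.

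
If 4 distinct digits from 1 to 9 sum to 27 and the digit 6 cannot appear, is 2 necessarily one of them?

No

The only way to make 27 from 4 distinct digits under that restriction is {3,7,8,9}, which does not contain 2.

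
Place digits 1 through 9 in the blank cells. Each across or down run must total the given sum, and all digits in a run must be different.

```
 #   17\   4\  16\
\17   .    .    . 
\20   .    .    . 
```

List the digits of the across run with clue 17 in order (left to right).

9 1 7

17 in 2 cells must be {8,9}; 4 in 2 cells must be {1,3}; 16 in 2 cells must be {7,9}.
The 20 across and the 4 down share only 3, so R2C2 = 3.
Given what's placed, R2C3 must be 9 to fit the 20 across and 16 down.
R1C2 = 4 − 3 = 1 completes the 4 down.
R1C3 = 16 − 9 = 7 completes the 16 down.
R2C1 = 20 − 12 = 8 completes the 20 across.
R1C1 = 17 − 8 = 9 completes the 17 across.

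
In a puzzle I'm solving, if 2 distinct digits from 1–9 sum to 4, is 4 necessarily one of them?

The only way to make 4 from 2 distinct digits is {1,3}, which does not contain 4.

No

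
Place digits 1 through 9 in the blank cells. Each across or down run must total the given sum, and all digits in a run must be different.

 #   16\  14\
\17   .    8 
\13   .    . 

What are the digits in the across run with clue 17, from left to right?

9 8

17 in 2 cells must be {8,9}; 16 in 2 cells must be {7,9}.
R1C1 = 17 − 8 = 9 completes the 17 across.
R2C1 = 16 − 9 = 7 completes the 16 down.
R2C2 = 13 − 7 = 6 completes the 13 across.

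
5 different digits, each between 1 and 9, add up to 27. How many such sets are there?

11

5 distinct digits from 1–9 sum between 15 and 35.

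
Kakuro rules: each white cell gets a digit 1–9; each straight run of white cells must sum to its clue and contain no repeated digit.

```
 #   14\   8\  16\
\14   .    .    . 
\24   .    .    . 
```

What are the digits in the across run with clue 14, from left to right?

6 1 7

24 in 3 cells must be {7,8,9}; 16 in 2 cells must be {7,9}.
The 24 across and the 8 down share only 7, so R2C2 = 7.
Given what's placed, R2C3 must be 9 to fit the 24 across and 16 down.
R1C2 = 8 − 7 = 1 completes the 8 down.
R1C3 = 16 − 9 = 7 completes the 16 down.
R2C1 = 24 − 16 = 8 completes the 24 across.
R1C1 = 14 − 8 = 6 completes the 14 across.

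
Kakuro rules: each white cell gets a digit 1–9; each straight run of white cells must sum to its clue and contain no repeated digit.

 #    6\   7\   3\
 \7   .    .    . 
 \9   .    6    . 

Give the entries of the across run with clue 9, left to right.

2, 6, 1

7 in 3 cells must be {1,2,4}; 3 in 2 cells must be {1,2}.
R1C2 = 7 − 6 = 1 completes the 7 down.
Given what's placed, R1C3 must be 2 to fit the 7 across and 3 down.
R2C3 = 3 − 2 = 1 completes the 3 down.
R1C1 = 7 − 3 = 4 completes the 7 across.
R2C1 = 9 − 7 = 2 completes the 9 across.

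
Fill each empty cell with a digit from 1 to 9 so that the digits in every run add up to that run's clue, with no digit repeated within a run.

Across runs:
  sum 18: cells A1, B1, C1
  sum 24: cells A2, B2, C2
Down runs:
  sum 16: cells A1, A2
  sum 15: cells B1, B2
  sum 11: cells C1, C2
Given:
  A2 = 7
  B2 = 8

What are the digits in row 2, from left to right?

7 8 9

24 in 3 cells must be {7,8,9}; 16 in 2 cells must be {7,9}.
A1 = 16 − 7 = 9 completes the 16 down.
B1 = 15 − 8 = 7 completes the 15 down.
C1 = 18 − 16 = 2 completes the 18 across.
C2 = 24 − 15 = 9 completes the 24 across.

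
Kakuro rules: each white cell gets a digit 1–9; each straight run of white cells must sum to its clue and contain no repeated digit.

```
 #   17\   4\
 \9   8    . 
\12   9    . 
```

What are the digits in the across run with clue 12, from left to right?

9, 3

17 in 2 cells must be {8,9}; 4 in 2 cells must be {1,3}.
R1C2 = 9 − 8 = 1 completes the 9 across.
R2C2 = 12 − 9 = 3 completes the 12 across.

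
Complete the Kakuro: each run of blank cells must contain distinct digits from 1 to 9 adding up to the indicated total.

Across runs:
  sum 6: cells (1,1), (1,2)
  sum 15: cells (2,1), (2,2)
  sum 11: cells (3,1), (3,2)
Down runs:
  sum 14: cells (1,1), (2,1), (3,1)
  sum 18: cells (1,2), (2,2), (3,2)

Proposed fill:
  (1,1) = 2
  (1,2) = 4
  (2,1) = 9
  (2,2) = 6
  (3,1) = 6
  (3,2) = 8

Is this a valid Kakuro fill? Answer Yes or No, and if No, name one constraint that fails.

No — the down run (1,1)–(3,1) sums to 17, not 14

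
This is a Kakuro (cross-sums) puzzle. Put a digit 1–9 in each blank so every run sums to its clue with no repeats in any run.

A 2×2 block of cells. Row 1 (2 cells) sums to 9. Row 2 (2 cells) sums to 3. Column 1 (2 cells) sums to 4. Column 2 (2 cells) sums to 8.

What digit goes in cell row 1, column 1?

3 in 2 cells must be {1,2}; 4 in 2 cells must be {1,3}.
The 3 across and the 4 down share only 1, so (2,1) = 1.
(2,2) = 3 − 1 = 2 completes the 3 across.
(1,1) = 4 − 1 = 3 completes the 4 down.
(1,2) = 9 − 3 = 6 completes the 9 across.

3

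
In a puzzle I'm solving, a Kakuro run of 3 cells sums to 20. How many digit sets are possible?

4

3 distinct digits from 1–9 sum between 6 and 24.
Enumerating: {3,8,9}, {4,7,9}, {5,6,9}, {5,7,8}.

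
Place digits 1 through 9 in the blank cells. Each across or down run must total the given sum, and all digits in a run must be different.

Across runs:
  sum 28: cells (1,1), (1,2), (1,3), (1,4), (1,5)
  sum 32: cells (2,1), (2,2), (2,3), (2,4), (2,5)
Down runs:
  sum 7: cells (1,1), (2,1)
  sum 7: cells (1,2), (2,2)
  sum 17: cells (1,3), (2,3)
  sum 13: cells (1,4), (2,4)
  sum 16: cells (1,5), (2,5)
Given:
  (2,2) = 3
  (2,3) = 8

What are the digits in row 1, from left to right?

17 in 2 cells must be {8,9}; 16 in 2 cells must be {7,9}.
(1,2) = 7 − 3 = 4 completes the 7 down.
(1,3) = 17 − 8 = 9 completes the 17 down.
(1,5) = 7: the only remaining digit allowed by both the 28 across and the 16 down.
Given what's placed, (2,1) must be 5 to fit the 32 across and 7 down.
(2,5) = 16 − 7 = 9 completes the 16 down.
(1,1) = 7 − 5 = 2 completes the 7 down.
(1,4) = 28 − 22 = 6 completes the 28 across.

2 4 9 6 7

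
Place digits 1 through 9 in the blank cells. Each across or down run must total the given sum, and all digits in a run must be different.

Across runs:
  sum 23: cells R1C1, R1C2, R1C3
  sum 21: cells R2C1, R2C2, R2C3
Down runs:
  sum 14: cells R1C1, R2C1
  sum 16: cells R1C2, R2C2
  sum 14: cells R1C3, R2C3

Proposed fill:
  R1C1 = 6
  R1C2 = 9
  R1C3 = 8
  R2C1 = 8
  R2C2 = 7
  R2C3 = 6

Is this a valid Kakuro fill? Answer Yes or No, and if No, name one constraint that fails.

Across: 6+9+8=23; 8+7+6=21. Down: 6+8=14; 9+7=16; 8+6=14. No digit repeats within any run.

Yes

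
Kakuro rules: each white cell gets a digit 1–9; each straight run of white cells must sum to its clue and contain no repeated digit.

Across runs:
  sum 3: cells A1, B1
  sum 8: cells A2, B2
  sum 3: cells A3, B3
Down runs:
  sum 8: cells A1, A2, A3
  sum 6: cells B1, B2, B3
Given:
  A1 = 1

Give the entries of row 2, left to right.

5 3

3 in 2 cells must be {1,2}; 6 in 3 cells must be {1,2,3}.
B1 = 3 − 1 = 2 completes the 3 across.
Given what's placed, A3 must be 2 to fit the 3 across and 8 down.
B3 = 3 − 2 = 1 completes the 3 across.
A2 = 8 − 3 = 5 completes the 8 down.
B2 = 8 − 5 = 3 completes the 8 across.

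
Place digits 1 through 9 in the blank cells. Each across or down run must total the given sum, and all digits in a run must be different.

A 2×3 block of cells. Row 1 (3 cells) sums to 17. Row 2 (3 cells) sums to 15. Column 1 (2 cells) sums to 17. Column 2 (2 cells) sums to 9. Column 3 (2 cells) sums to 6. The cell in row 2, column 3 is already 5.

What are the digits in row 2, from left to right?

17 in 2 cells must be {8,9}.
(1,3) = 6 − 5 = 1 completes the 6 down.
(1,1) = 9: the only remaining digit allowed by both the 17 across and the 17 down.
(1,2) = 17 − 10 = 7 completes the 17 across.
(2,1) = 17 − 9 = 8 completes the 17 down.
(2,2) = 15 − 13 = 2 completes the 15 across.

8, 2, 5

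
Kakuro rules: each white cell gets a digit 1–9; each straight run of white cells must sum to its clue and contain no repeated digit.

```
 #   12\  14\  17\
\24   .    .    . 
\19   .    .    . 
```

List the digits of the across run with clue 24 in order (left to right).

7 8 9

24 in 3 cells must be {7,8,9}; 17 in 2 cells must be {8,9}.
Nothing is forced directly, so branch on R1C2, whose candidates are 8 or 9. If R1C2 = 9: that forces R1C3 = 8, R2C2 = 5, after which R2C3 would have to be in {6,8} for the 19 across but in {9} for the 17 down — contradiction. So R1C2 = 8.
Given what's placed, R1C3 must be 9 to fit the 24 across and 17 down.
R2C2 = 14 − 8 = 6 completes the 14 down.
R2C3 = 17 − 9 = 8 completes the 17 down.
R1C1 = 24 − 17 = 7 completes the 24 across.
R2C1 = 19 − 14 = 5 completes the 19 across.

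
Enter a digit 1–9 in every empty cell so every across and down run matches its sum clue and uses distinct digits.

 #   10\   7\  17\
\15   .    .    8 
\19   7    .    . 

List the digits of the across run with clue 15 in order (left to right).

17 in 2 cells must be {8,9}.
R1C1 = 10 − 7 = 3 completes the 10 down.
R1C2 = 15 − 11 = 4 completes the 15 across.
R2C2 = 7 − 4 = 3 completes the 7 down.
R2C3 = 19 − 10 = 9 completes the 19 across.

3 4 8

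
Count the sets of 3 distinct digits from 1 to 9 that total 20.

4

3 distinct digits from 1–9 sum between 6 and 24.
Enumerating: {3,8,9}, {4,7,9}, {5,6,9}, {5,7,8}.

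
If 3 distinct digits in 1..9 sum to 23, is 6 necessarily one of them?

Yes

The only way to make 23 from 3 distinct digits is {6,8,9}, which contains 6.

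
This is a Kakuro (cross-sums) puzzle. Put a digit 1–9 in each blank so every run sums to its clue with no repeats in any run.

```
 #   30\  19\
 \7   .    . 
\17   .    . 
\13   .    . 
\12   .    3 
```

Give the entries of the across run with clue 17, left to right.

17 in 2 cells must be {8,9}; 30 in 4 cells must be {6,7,8,9}.
Intersecting the 7 across with the 30 down forces R1C1 = 6.
R1C2 = 7 − 6 = 1 completes the 7 across.
R4C1 = 12 − 3 = 9 completes the 12 across.
Given what's placed, R2C1 must be 8 to fit the 17 across and 30 down.
R2C2 = 17 − 8 = 9 completes the 17 across.
R3C1 = 30 − 23 = 7 completes the 30 down.
R3C2 = 13 − 7 = 6 completes the 13 across.

8, 9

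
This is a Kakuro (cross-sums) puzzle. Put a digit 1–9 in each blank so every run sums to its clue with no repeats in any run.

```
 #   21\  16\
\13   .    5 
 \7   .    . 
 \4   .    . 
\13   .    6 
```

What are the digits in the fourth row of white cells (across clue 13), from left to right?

4 in 2 cells must be {1,3}.
R1C1 = 13 − 5 = 8 completes the 13 across.
R4C1 = 13 − 6 = 7 completes the 13 across.
Given what's placed, R3C1 must be 1 to fit the 4 across and 21 down.
R3C2 = 4 − 1 = 3 completes the 4 across.
R2C1 = 21 − 16 = 5 completes the 21 down.
R2C2 = 7 − 5 = 2 completes the 7 across.

7, 6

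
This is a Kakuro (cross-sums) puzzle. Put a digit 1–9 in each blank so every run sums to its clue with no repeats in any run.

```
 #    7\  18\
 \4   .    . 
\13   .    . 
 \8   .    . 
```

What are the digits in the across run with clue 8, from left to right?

2 6

4 in 2 cells must be {1,3}; 7 in 3 cells must be {1,2,4}.
The 4 across and the 7 down share only 1, so R1C1 = 1.
R1C2 = 4 − 1 = 3 completes the 4 across.
Given what's placed, R2C1 must be 4 to fit the 13 across and 7 down.
R2C2 = 13 − 4 = 9 completes the 13 across.
R3C1 = 7 − 5 = 2 completes the 7 down.
R3C2 = 8 − 2 = 6 completes the 8 across.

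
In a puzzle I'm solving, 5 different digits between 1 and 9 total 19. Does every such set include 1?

Yes

Every partition of 19 into 5 distinct digits includes 1: {1,2,3,4,9}, {1,2,3,5,8}, {1,2,3,6,7}, {1,2,4,5,7}, {1,3,4,5,6}.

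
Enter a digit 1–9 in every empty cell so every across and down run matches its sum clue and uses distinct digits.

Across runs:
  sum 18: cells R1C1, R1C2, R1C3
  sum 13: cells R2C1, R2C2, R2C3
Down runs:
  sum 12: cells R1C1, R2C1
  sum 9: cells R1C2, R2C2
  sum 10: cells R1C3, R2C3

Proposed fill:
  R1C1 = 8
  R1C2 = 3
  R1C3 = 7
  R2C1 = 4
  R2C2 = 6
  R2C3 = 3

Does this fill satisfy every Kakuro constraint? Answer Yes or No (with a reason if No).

Yes

Across: 8+3+7=18; 4+6+3=13. Down: 8+4=12; 3+6=9; 7+3=10. No digit repeats within any run.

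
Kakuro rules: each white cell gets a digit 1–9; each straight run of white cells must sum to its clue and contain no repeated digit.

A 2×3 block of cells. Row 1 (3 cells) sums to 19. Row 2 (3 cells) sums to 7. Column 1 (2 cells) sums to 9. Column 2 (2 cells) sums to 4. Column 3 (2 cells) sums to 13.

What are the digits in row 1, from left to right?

7 in 3 cells must be {1,2,4}; 4 in 2 cells must be {1,3}.
The 19 across and the 4 down share only 3, so (1,2) = 3.
(2,2) = 4 − 3 = 1 completes the 4 down.
Given what's placed, (2,3) must be 4 to fit the 7 across and 13 down.
(1,1) = 7: the only remaining digit allowed by both the 19 across and the 9 down.
(1,3) = 19 − 10 = 9 completes the 19 across.
(2,1) = 7 − 5 = 2 completes the 7 across.

7, 3, 9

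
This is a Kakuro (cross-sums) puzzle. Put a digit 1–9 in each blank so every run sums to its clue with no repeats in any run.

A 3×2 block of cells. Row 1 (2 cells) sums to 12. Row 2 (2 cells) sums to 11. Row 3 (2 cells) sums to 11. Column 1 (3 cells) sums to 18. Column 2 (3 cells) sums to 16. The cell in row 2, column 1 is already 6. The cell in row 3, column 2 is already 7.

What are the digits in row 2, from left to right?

(2,2) = 11 − 6 = 5 completes the 11 across.
(3,1) = 11 − 7 = 4 completes the 11 across.
(1,1) = 18 − 10 = 8 completes the 18 down.
(1,2) = 12 − 8 = 4 completes the 12 across.

6 5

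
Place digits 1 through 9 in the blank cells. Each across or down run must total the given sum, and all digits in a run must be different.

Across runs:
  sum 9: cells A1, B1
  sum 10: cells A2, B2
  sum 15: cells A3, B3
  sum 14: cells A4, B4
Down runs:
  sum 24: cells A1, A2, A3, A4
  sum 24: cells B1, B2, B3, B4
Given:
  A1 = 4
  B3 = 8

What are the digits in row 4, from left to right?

5, 9

B1 = 9 − 4 = 5 completes the 9 across.
A3 = 15 − 8 = 7 completes the 15 across.
Given what's placed, B4 must be 9 to fit the 14 across and 24 down.
A2 = 8: the only remaining digit allowed by both the 10 across and the 24 down.
B2 = 10 − 8 = 2 completes the 10 across.
A4 = 14 − 9 = 5 completes the 14 across.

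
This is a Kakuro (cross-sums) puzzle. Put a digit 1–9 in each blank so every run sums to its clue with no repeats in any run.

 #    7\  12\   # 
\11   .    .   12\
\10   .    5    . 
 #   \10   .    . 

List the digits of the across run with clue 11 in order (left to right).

5 6

No cell is forced outright now. R2C3 can only be 3 or 4 (the digits allowed by both its 10 across and its 12 down). If R2C3 = 4: that forces R2C1 = 1, R3C3 = 8, R1C1 = 6, after which R1C2 would have to be in {5} for the 11 across but in {1,3,4,6} for the 12 down — contradiction. So R2C3 = 3.
R2C1 = 10 − 8 = 2 completes the 10 across.
R3C3 = 12 − 3 = 9 completes the 12 down.
R1C1 = 7 − 2 = 5 completes the 7 down.
R1C2 = 11 − 5 = 6 completes the 11 across.
R3C2 = 10 − 9 = 1 completes the 10 across.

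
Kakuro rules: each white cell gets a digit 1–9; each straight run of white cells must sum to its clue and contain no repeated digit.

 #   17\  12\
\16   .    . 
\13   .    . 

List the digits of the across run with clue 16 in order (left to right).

16 in 2 cells must be {7,9}; 17 in 2 cells must be {8,9}.
The 16 across and the 17 down share only 9, so R1C1 = 9.
R1C2 = 16 − 9 = 7 completes the 16 across.
R2C1 = 17 − 9 = 8 completes the 17 down.
R2C2 = 13 − 8 = 5 completes the 13 across.

9 7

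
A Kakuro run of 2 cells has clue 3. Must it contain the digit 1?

Yes

The only way to make 3 from 2 distinct digits is {1,2}, which contains 1.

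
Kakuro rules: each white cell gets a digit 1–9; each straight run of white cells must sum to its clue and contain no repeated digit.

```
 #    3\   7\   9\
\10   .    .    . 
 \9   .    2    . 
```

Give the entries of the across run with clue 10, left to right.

2, 5, 3

3 in 2 cells must be {1,2}.
R1C2 = 7 − 2 = 5 completes the 7 down.
R2C1 = 1: the only remaining digit allowed by both the 9 across and the 3 down.
R2C3 = 9 − 3 = 6 completes the 9 across.
R1C1 = 3 − 1 = 2 completes the 3 down.
R1C3 = 10 − 7 = 3 completes the 10 across.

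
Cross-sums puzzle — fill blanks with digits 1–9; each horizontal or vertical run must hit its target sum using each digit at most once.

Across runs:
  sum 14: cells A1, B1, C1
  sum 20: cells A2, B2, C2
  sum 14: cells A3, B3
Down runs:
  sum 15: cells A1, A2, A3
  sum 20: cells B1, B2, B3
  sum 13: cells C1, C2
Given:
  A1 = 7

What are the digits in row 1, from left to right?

7 3 4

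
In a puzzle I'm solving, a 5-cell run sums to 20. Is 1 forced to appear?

Counterexample: {2,3,4,5,6} sums to 20 without using 1.

No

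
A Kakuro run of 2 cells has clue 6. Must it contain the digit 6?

No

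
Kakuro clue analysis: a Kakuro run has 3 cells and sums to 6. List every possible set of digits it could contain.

3 distinct digits from 1–9 sum between 6 and 24.
Only one set works: {1,2,3}.

{1,2,3}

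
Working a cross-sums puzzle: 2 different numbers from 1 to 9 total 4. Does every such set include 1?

The only way to make 4 from 2 distinct digits is {1,3}, which contains 1.

Yes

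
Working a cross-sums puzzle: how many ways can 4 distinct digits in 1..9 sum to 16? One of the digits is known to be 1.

6

4 distinct digits from 1–9 sum between 10 and 30.
Keeping only sets containing 1.
Enumerating: {1,2,4,9}, {1,2,5,8}, {1,2,6,7}, {1,3,4,8}, {1,3,5,7}, {1,4,5,6}.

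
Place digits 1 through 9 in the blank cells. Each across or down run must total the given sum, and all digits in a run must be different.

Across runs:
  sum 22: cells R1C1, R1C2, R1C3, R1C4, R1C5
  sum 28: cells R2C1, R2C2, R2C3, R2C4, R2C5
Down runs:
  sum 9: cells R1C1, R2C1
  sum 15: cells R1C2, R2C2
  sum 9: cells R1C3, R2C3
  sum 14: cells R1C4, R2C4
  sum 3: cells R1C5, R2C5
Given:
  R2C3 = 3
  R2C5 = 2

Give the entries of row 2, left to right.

3 in 2 cells must be {1,2}.
R1C3 = 9 − 3 = 6 completes the 9 down.
R1C5 = 3 − 2 = 1 completes the 3 down.
Nothing is forced directly, so branch on R2C1, whose candidates are 6 or 8. If R2C1 = 8: then R1C1 would have to be in {2,3,4,5,7,8,9} for the 22 across but in {1} for the 9 down — contradiction. So R2C1 = 6.
R1C1 = 9 − 6 = 3 completes the 9 down.
No cell is forced outright now. R1C2 can only be 7 or 8 (the digits allowed by both its 22 across and its 15 down). If R1C2 = 8: then R1C4 would have to be in {4} for the 22 across but in {5,6,8,9} for the 14 down — contradiction. So R1C2 = 7.
R1C4 = 22 − 17 = 5 completes the 22 across.
R2C2 = 15 − 7 = 8 completes the 15 down.
R2C4 = 28 − 19 = 9 completes the 28 across.

6 8 3 9 2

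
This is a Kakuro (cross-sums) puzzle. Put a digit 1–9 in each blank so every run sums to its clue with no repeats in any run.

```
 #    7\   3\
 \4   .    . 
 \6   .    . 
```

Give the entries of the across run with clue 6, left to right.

4 in 2 cells must be {1,3}; 3 in 2 cells must be {1,2}.
The 4 across and the 3 down share only 1, so R1C2 = 1.
R2C2 = 3 − 1 = 2 completes the 3 down.
R1C1 = 4 − 1 = 3 completes the 4 across.
R2C1 = 6 − 2 = 4 completes the 6 across.

4 2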